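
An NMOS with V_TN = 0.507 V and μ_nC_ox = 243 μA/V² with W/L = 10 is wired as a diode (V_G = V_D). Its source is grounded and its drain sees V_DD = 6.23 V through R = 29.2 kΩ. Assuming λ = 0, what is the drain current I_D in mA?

I_D = 0.183 mA

With gate tied to drain, V_GS = V_DS ≥ V_GS − V_TN, so the device is in saturation.
k_n = μ_nC_ox · (W/L) = 2.43 mA/V².
KCL at the drain: ½ k_n (V_GS − V_TN)² = (V_DD − V_GS)/R.
Let x = V_GS − 0.507. Then 35.5 x² + x − 5.723 = 0, giving x = 0.388 V (positive root), so V_GS = 0.895 V.
I_D = (V_DD − V_GS)/R = (6.23 − 0.895) / 29.2 = 0.183 mA.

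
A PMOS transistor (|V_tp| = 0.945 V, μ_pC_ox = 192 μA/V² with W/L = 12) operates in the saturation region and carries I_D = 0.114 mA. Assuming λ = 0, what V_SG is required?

V_SG = 1.26 V

k_p = μ_pC_ox · (W/L) = 2.304 mA/V².
In saturation I_D = ½ k_p (V_SG − |V_tp|)², so V_SG − |V_tp| = √(2 I_D / k_p) = √(2 × 0.114 / 2.304) = 0.315 V.
V_SG = 0.945 + 0.315 = 1.26 V.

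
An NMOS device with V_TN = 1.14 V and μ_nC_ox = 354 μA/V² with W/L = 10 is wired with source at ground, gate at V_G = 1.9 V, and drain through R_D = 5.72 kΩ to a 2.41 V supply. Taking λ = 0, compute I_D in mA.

V_GS = V_G = 1.9 V, so V_ov = 1.9 − 1.14 = 0.76 V.
k_n = μ_nC_ox · (W/L) = 3.54 mA/V².
Assume saturation: I_D = ½ k_n V_ov² = 0.5 × 3.54 × 0.76² = 1.02 mA, giving V_DS = V_DD − I_D R_D = 2.41 − 1.02 × 5.72 = -3.44 V.
But -3.44 V < V_ov = 0.76 V, so the device is actually in triode.
In triode I_D = k_n[V_ov V_DS − ½ V_DS²] and I_D = (V_DD − V_DS)/R_D. Equating: 10.1 V_DS² − 16.39 V_DS + 2.41 = 0, giving V_DS = 0.164 V (the root below V_ov).
I_D = (2.41 − 0.164) / 5.72 = 0.393 mA.

I_D = 0.393 mA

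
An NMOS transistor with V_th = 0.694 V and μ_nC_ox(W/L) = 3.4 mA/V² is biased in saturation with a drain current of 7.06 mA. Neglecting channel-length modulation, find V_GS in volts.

V_GS = 2.73 V

In saturation I_D = ½ k_n (V_GS − V_th)², so V_GS − V_th = √(2 I_D / k_n) = √(2 × 7.06 / 3.4) = 2.04 V.
V_GS = 0.694 + 2.04 = 2.73 V.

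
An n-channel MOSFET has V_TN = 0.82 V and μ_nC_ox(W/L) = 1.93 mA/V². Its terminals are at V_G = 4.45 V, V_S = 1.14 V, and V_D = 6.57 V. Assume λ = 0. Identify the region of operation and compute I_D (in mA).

V_GS = V_G − V_S = 4.45 − 1.14 = 3.31 V; V_DS = V_D − V_S = 6.57 − 1.14 = 5.43 V.
V_ov = V_GS − V_TN = 3.31 − 0.82 = 2.49 V.
Since V_DS = 5.43 V ≥ V_ov = 2.49 V, the device is in saturation.
I_D = ½ k_n V_ov² = 0.5 × 1.93 × 2.49² = 5.98 mA.

Saturation; I_D = 5.98 mA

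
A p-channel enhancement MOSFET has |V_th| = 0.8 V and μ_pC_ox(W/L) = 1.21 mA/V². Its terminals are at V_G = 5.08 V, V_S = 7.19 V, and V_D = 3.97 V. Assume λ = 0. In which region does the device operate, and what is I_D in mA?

Saturation; I_D = 1.04 mA

V_SG = V_S − V_G = 7.19 − 5.08 = 2.11 V; V_SD = V_S − V_D = 7.19 − 3.97 = 3.22 V.
V_ov = V_SG − |V_th| = 2.11 − 0.8 = 1.31 V.
Since V_SD = 3.22 V ≥ V_ov = 1.31 V, the device is in saturation.
I_D = ½ k_p V_ov² = 0.5 × 1.21 × 1.31² = 1.04 mA.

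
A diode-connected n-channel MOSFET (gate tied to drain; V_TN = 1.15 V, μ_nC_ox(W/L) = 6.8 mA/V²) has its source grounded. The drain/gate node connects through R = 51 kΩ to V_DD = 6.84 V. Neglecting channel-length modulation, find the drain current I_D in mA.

With gate tied to drain, V_GS = V_DS ≥ V_GS − V_TN, so the device is in saturation.
KCL at the drain: ½ k_n (V_GS − V_TN)² = (V_DD − V_GS)/R.
Let x = V_GS − 1.15. Then 173 x² + x − 5.69 = 0, giving x = 0.178 V (positive root), so V_GS = 1.33 V.
I_D = (V_DD − V_GS)/R = (6.84 − 1.33) / 51 = 0.108 mA.

I_D = 0.108 mA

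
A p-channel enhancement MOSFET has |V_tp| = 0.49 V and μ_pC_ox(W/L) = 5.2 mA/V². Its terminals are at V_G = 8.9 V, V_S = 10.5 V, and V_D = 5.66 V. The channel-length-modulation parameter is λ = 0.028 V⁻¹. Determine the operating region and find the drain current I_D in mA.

Saturation; I_D = 3.64 mA

V_SG = V_S − V_G = 10.5 − 8.9 = 1.6 V; V_SD = V_S − V_D = 10.5 − 5.66 = 4.84 V.
V_ov = V_SG − |V_tp| = 1.6 − 0.49 = 1.11 V.
Since V_SD = 4.84 V ≥ V_ov = 1.11 V, the device is in saturation.
I_D = ½ k_p V_ov² (1 + λ V_SD) = 0.5 × 5.2 × 1.11² × (1 + 0.028 × 4.84) = 3.64 mA.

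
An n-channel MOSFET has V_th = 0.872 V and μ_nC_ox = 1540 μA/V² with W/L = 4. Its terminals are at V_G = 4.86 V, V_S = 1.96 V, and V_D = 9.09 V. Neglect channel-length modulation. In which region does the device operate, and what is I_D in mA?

Saturation; I_D = 12.7 mA

V_GS = V_G − V_S = 4.86 − 1.96 = 2.9 V; V_DS = V_D − V_S = 9.09 − 1.96 = 7.13 V.
k_n = μ_nC_ox · (W/L) = 6.16 mA/V².
V_ov = V_GS − V_th = 2.9 − 0.872 = 2.03 V.
Since V_DS = 7.13 V ≥ V_ov = 2.03 V, the device is in saturation.
I_D = ½ k_n V_ov² = 0.5 × 6.16 × 2.03² = 12.7 mA.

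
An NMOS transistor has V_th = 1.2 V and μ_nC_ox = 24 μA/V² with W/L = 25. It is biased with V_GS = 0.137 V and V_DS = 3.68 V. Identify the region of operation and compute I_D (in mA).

Cutoff; I_D = 0 mA

V_GS = 0.137 V < V_th = 1.2 V, so the transistor is in cutoff.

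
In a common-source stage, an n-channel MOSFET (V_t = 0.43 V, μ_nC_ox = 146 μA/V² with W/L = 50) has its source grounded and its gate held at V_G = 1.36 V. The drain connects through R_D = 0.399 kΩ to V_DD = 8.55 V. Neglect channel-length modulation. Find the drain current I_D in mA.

V_GS = V_G = 1.36 V, so V_ov = 1.36 − 0.43 = 0.93 V.
k_n = μ_nC_ox · (W/L) = 7.3 mA/V².
Assume saturation: I_D = ½ k_n V_ov² = 0.5 × 7.3 × 0.93² = 3.16 mA, giving V_DS = V_DD − I_D R_D = 8.55 − 3.16 × 0.399 = 7.29 V.
V_DS = 7.29 V ≥ V_ov = 0.93 V, confirming saturation.

I_D = 3.16 mA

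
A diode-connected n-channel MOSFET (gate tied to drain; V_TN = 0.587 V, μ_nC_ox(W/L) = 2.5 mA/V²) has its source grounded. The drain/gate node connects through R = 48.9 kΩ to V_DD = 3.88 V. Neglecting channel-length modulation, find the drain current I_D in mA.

With gate tied to drain, V_GS = V_DS ≥ V_GS − V_TN, so the device is in saturation.
KCL at the drain: ½ k_n (V_GS − V_TN)² = (V_DD − V_GS)/R.
Let x = V_GS − 0.587. Then 61.1 x² + x − 3.293 = 0, giving x = 0.224 V (positive root), so V_GS = 0.811 V.
I_D = (V_DD − V_GS)/R = (3.88 − 0.811) / 48.9 = 0.0628 mA.

I_D = 0.0628 mA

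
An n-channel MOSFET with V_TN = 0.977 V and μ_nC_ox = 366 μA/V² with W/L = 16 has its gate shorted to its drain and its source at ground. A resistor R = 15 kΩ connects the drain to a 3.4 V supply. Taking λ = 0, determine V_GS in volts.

V_GS = 1.20 V

With gate tied to drain, V_GS = V_DS ≥ V_GS − V_TN, so the device is in saturation.
k_n = μ_nC_ox · (W/L) = 5.856 mA/V².
KCL at the drain: ½ k_n (V_GS − V_TN)² = (V_DD − V_GS)/R.
Let x = V_GS − 0.977. Then 43.9 x² + x − 2.423 = 0, giving x = 0.224 V (positive root), so V_GS = 1.2 V.
I_D = (V_DD − V_GS)/R = (3.4 − 1.2) / 15 = 0.147 mA.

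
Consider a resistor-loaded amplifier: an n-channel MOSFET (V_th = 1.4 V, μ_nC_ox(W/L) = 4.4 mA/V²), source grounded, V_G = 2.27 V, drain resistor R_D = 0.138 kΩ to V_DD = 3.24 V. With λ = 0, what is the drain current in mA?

V_GS = V_G = 2.27 V, so V_ov = 2.27 − 1.4 = 0.87 V.
Assume saturation: I_D = ½ k_n V_ov² = 0.5 × 4.4 × 0.87² = 1.67 mA, giving V_DS = V_DD − I_D R_D = 3.24 − 1.67 × 0.138 = 3.01 V.
V_DS = 3.01 V ≥ V_ov = 0.87 V, confirming saturation.

I_D = 1.67 mA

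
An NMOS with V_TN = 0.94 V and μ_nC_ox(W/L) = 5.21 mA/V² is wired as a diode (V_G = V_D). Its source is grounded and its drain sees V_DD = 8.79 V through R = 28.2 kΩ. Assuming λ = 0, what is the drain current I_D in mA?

With gate tied to drain, V_GS = V_DS ≥ V_GS − V_TN, so the device is in saturation.
KCL at the drain: ½ k_n (V_GS − V_TN)² = (V_DD − V_GS)/R.
Let x = V_GS − 0.94. Then 73.5 x² + x − 7.85 = 0, giving x = 0.32 V (positive root), so V_GS = 1.26 V.
I_D = (V_DD − V_GS)/R = (8.79 − 1.26) / 28.2 = 0.267 mA.

I_D = 0.267 mA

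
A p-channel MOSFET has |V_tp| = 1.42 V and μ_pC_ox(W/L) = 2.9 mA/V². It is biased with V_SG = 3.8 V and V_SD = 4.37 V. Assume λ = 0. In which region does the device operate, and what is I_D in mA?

Saturation; I_D = 8.21 mA

V_ov = V_SG − |V_tp| = 3.8 − 1.42 = 2.38 V.
Since V_SD = 4.37 V ≥ V_ov = 2.38 V, the device is in saturation.
I_D = ½ k_p V_ov² = 0.5 × 2.9 × 2.38² = 8.21 mA.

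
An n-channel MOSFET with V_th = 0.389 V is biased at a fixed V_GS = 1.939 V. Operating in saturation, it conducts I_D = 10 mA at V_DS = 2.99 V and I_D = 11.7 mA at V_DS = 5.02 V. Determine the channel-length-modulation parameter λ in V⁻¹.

λ = 0.112 V⁻¹

With V_GS fixed, I_D ∝ (1 + λ V_DS) in saturation, so I_D2/I_D1 = (1 + λ V_DS2)/(1 + λ V_DS1).
11.7/10 = 1.17 = (1 + 5.02 λ)/(1 + 2.99 λ).
Solving: λ (I_D1 V_DS2 − I_D2 V_DS1) = I_D2 − I_D1, so λ = (11.7 − 10) / (10 × 5.02 − 11.7 × 2.99) = 1.7 / 15.2 = 0.112 V⁻¹.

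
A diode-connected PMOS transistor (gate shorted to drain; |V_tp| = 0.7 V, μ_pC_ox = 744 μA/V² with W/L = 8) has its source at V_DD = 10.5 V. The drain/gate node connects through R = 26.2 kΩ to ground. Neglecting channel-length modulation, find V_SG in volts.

V_SG = 1.05 V

With gate tied to drain, V_SG = V_SD ≥ V_SG − |V_tp|, so the device is in saturation.
k_p = μ_pC_ox · (W/L) = 5.952 mA/V².
KCL at the drain: ½ k_p (V_SG − |V_tp|)² = (V_DD − V_SG)/R.
Let x = V_SG − 0.7. Then 78 x² + x − 9.8 = 0, giving x = 0.348 V (positive root), so V_SG = 1.05 V.
I_D = (V_DD − V_SG)/R = (10.5 − 1.05) / 26.2 = 0.361 mA.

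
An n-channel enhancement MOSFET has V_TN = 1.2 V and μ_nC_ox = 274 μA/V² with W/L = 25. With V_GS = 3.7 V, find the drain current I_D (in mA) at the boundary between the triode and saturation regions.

At the boundary V_DS = V_ov = V_GS − V_TN = 3.7 − 1.2 = 2.5 V.
k_n = μ_nC_ox · (W/L) = 6.85 mA/V².
I_D = ½ k_n V_ov² = 0.5 × 6.85 × 2.5² = 21.4 mA.

I_D = 21.4 mA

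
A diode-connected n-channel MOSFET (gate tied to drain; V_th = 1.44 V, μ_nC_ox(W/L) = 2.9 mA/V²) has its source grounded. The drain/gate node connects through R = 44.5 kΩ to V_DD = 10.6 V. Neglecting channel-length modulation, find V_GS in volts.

V_GS = 1.81 V

With gate tied to drain, V_GS = V_DS ≥ V_GS − V_th, so the device is in saturation.
KCL at the drain: ½ k_n (V_GS − V_th)² = (V_DD − V_GS)/R.
Let x = V_GS − 1.44. Then 64.5 x² + x − 9.16 = 0, giving x = 0.369 V (positive root), so V_GS = 1.81 V.
I_D = (V_DD − V_GS)/R = (10.6 − 1.81) / 44.5 = 0.198 mA.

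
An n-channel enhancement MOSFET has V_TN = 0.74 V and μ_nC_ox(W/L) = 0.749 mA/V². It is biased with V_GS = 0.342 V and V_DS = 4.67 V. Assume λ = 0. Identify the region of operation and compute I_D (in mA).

Cutoff; I_D = 0 mA

V_GS = 0.342 V < V_TN = 0.74 V, so the transistor is in cutoff.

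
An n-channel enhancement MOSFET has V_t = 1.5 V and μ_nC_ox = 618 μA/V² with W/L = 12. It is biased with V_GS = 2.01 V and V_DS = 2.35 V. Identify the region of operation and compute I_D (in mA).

k_n = μ_nC_ox · (W/L) = 7.416 mA/V².
V_ov = V_GS − V_t = 2.01 − 1.5 = 0.51 V.
Since V_DS = 2.35 V ≥ V_ov = 0.51 V, the device is in saturation.
I_D = ½ k_n V_ov² = 0.5 × 7.416 × 0.51² = 0.964 mA.

Saturation; I_D = 0.964 mA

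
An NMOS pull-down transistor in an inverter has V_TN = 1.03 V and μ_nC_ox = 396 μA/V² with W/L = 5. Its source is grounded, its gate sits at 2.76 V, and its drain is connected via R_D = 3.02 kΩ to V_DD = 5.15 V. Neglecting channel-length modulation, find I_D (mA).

V_GS = V_G = 2.76 V, so V_ov = 2.76 − 1.03 = 1.73 V.
k_n = μ_nC_ox · (W/L) = 1.98 mA/V².
Assume saturation: I_D = ½ k_n V_ov² = 0.5 × 1.98 × 1.73² = 2.96 mA, giving V_DS = V_DD − I_D R_D = 5.15 − 2.96 × 3.02 = -3.8 V.
But -3.8 V < V_ov = 1.73 V, so the device is actually in triode.
In triode I_D = k_n[V_ov V_DS − ½ V_DS²] and I_D = (V_DD − V_DS)/R_D. Equating: 2.99 V_DS² − 11.34 V_DS + 5.15 = 0, giving V_DS = 0.527 V (the root below V_ov).
I_D = (5.15 − 0.527) / 3.02 = 1.53 mA.

I_D = 1.53 mA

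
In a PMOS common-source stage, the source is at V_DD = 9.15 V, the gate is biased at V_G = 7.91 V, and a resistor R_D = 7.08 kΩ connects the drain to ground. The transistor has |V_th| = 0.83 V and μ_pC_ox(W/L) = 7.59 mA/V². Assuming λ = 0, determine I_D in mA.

V_SG = V_DD − V_G = 9.15 − 7.91 = 1.24 V, so V_ov = 1.24 − 0.83 = 0.41 V.
Assume saturation: I_D = ½ k_p V_ov² = 0.5 × 7.59 × 0.41² = 0.638 mA, giving V_SD = V_DD − I_D R_D = 9.15 − 0.638 × 7.08 = 4.63 V.
V_SD = 4.63 V ≥ V_ov = 0.41 V, confirming saturation.

I_D = 0.638 mA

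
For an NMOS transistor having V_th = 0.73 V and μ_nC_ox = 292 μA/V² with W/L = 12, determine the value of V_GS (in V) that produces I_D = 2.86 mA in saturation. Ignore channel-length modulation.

V_GS = 2.01 V

k_n = μ_nC_ox · (W/L) = 3.504 mA/V².
In saturation I_D = ½ k_n (V_GS − V_th)², so V_GS − V_th = √(2 I_D / k_n) = √(2 × 2.86 / 3.504) = 1.28 V.
V_GS = 0.73 + 1.28 = 2.01 V.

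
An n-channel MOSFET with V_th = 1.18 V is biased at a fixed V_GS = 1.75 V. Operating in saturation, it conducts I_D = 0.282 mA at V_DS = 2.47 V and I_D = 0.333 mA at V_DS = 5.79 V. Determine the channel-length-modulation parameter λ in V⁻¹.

λ = 0.0629 V⁻¹

With V_GS fixed, I_D ∝ (1 + λ V_DS) in saturation, so I_D2/I_D1 = (1 + λ V_DS2)/(1 + λ V_DS1).
0.333/0.282 = 1.181 = (1 + 5.79 λ)/(1 + 2.47 λ).
Solving: λ (I_D1 V_DS2 − I_D2 V_DS1) = I_D2 − I_D1, so λ = (0.333 − 0.282) / (0.282 × 5.79 − 0.333 × 2.47) = 0.051 / 0.81 = 0.0629 V⁻¹.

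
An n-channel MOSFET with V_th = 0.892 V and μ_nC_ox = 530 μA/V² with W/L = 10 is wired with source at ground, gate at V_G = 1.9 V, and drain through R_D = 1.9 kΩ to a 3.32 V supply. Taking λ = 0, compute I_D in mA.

I_D = 1.56 mA

V_GS = V_G = 1.9 V, so V_ov = 1.9 − 0.892 = 1.01 V.
k_n = μ_nC_ox · (W/L) = 5.3 mA/V².
Assume saturation: I_D = ½ k_n V_ov² = 0.5 × 5.3 × 1.01² = 2.69 mA, giving V_DS = V_DD − I_D R_D = 3.32 − 2.69 × 1.9 = -1.8 V.
But -1.8 V < V_ov = 1.01 V, so the device is actually in triode.
In triode I_D = k_n[V_ov V_DS − ½ V_DS²] and I_D = (V_DD − V_DS)/R_D. Equating: 5.03 V_DS² − 11.15 V_DS + 3.32 = 0, giving V_DS = 0.354 V (the root below V_ov).
I_D = (3.32 − 0.354) / 1.9 = 1.56 mA.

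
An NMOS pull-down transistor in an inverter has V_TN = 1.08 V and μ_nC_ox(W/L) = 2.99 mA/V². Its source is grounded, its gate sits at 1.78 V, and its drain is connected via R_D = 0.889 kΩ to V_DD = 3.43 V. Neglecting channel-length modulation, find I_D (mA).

I_D = 0.733 mA

V_GS = V_G = 1.78 V, so V_ov = 1.78 − 1.08 = 0.7 V.
Assume saturation: I_D = ½ k_n V_ov² = 0.5 × 2.99 × 0.7² = 0.733 mA, giving V_DS = V_DD − I_D R_D = 3.43 − 0.733 × 0.889 = 2.78 V.
V_DS = 2.78 V ≥ V_ov = 0.7 V, confirming saturation.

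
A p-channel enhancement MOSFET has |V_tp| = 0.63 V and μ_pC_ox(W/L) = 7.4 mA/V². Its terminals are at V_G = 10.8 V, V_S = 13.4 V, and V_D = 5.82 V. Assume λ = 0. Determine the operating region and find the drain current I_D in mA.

V_SG = V_S − V_G = 13.4 − 10.8 = 2.6 V; V_SD = V_S − V_D = 13.4 − 5.82 = 7.58 V.
V_ov = V_SG − |V_tp| = 2.6 − 0.63 = 1.97 V.
Since V_SD = 7.58 V ≥ V_ov = 1.97 V, the device is in saturation.
I_D = ½ k_p V_ov² = 0.5 × 7.4 × 1.97² = 14.4 mA.

Saturation; I_D = 14.4 mA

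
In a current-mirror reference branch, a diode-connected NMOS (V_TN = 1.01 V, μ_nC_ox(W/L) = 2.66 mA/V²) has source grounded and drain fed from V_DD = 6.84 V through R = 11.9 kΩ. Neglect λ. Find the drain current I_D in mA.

With gate tied to drain, V_GS = V_DS ≥ V_GS − V_TN, so the device is in saturation.
KCL at the drain: ½ k_n (V_GS − V_TN)² = (V_DD − V_GS)/R.
Let x = V_GS − 1.01. Then 15.8 x² + x − 5.83 = 0, giving x = 0.576 V (positive root), so V_GS = 1.59 V.
I_D = (V_DD − V_GS)/R = (6.84 − 1.59) / 11.9 = 0.441 mA.

I_D = 0.441 mA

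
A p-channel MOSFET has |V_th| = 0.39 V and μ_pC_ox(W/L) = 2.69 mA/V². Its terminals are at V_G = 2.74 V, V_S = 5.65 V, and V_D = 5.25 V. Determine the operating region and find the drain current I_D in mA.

V_SG = V_S − V_G = 5.65 − 2.74 = 2.91 V; V_SD = V_S − V_D = 5.65 − 5.25 = 0.4 V.
V_ov = V_SG − |V_th| = 2.91 − 0.39 = 2.52 V.
Since V_SD = 0.4 V < V_ov = 2.52 V, the device is in the triode region.
I_D = k_p [V_ov · V_SD − ½ V_SD²] = 2.69 × [2.52 × 0.4 − 0.5 × 0.4²] = 2.5 mA.

Triode; I_D = 2.50 mA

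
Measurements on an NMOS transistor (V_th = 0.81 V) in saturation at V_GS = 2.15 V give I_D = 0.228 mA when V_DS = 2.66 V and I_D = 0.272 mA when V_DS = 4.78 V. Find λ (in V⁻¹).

λ = 0.120 V⁻¹

With V_GS fixed, I_D ∝ (1 + λ V_DS) in saturation, so I_D2/I_D1 = (1 + λ V_DS2)/(1 + λ V_DS1).
0.272/0.228 = 1.193 = (1 + 4.78 λ)/(1 + 2.66 λ).
Solving: λ (I_D1 V_DS2 − I_D2 V_DS1) = I_D2 − I_D1, so λ = (0.272 − 0.228) / (0.228 × 4.78 − 0.272 × 2.66) = 0.044 / 0.366 = 0.12 V⁻¹.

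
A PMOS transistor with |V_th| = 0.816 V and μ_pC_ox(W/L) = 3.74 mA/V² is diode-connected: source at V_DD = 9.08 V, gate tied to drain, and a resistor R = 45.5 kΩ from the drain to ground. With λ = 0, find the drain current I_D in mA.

I_D = 0.175 mA

With gate tied to drain, V_SG = V_SD ≥ V_SG − |V_th|, so the device is in saturation.
KCL at the drain: ½ k_p (V_SG − |V_th|)² = (V_DD − V_SG)/R.
Let x = V_SG − 0.816. Then 85.1 x² + x − 8.264 = 0, giving x = 0.306 V (positive root), so V_SG = 1.12 V.
I_D = (V_DD − V_SG)/R = (9.08 − 1.12) / 45.5 = 0.175 mA.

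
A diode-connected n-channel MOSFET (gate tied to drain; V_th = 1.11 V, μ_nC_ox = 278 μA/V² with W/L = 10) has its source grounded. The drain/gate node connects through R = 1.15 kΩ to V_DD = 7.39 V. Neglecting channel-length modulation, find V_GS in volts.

V_GS = 2.80 V

With gate tied to drain, V_GS = V_DS ≥ V_GS − V_th, so the device is in saturation.
k_n = μ_nC_ox · (W/L) = 2.78 mA/V².
KCL at the drain: ½ k_n (V_GS − V_th)² = (V_DD − V_GS)/R.
Let x = V_GS − 1.11. Then 1.6 x² + x − 6.28 = 0, giving x = 1.69 V (positive root), so V_GS = 2.8 V.
I_D = (V_DD − V_GS)/R = (7.39 − 2.8) / 1.15 = 3.99 mA.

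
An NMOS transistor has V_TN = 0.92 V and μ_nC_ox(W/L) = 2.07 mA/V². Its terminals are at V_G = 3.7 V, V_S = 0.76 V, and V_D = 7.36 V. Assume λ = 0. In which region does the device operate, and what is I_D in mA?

V_GS = V_G − V_S = 3.7 − 0.76 = 2.94 V; V_DS = V_D − V_S = 7.36 − 0.76 = 6.6 V.
V_ov = V_GS − V_TN = 2.94 − 0.92 = 2.02 V.
Since V_DS = 6.6 V ≥ V_ov = 2.02 V, the device is in saturation.
I_D = ½ k_n V_ov² = 0.5 × 2.07 × 2.02² = 4.22 mA.

Saturation; I_D = 4.22 mA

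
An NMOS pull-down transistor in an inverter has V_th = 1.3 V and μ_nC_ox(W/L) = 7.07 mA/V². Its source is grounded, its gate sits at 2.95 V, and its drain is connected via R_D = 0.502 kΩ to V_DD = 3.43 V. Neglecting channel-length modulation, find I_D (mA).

V_GS = V_G = 2.95 V, so V_ov = 2.95 − 1.3 = 1.65 V.
Assume saturation: I_D = ½ k_n V_ov² = 0.5 × 7.07 × 1.65² = 9.62 mA, giving V_DS = V_DD − I_D R_D = 3.43 − 9.62 × 0.502 = -1.4 V.
But -1.4 V < V_ov = 1.65 V, so the device is actually in triode.
In triode I_D = k_n[V_ov V_DS − ½ V_DS²] and I_D = (V_DD − V_DS)/R_D. Equating: 1.77 V_DS² − 6.856 V_DS + 3.43 = 0, giving V_DS = 0.591 V (the root below V_ov).
I_D = (3.43 − 0.591) / 0.502 = 5.66 mA.

I_D = 5.66 mA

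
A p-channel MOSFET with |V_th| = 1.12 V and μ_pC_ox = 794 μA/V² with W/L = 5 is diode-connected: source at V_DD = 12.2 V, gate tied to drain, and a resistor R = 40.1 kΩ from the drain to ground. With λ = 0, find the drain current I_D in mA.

I_D = 0.267 mA

With gate tied to drain, V_SG = V_SD ≥ V_SG − |V_th|, so the device is in saturation.
k_p = μ_pC_ox · (W/L) = 3.97 mA/V².
KCL at the drain: ½ k_p (V_SG − |V_th|)² = (V_DD − V_SG)/R.
Let x = V_SG − 1.12. Then 79.6 x² + x − 11.08 = 0, giving x = 0.367 V (positive root), so V_SG = 1.49 V.
I_D = (V_DD − V_SG)/R = (12.2 − 1.49) / 40.1 = 0.267 mA.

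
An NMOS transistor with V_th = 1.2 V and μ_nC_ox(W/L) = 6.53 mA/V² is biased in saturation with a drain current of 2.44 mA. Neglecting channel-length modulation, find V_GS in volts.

In saturation I_D = ½ k_n (V_GS − V_th)², so V_GS − V_th = √(2 I_D / k_n) = √(2 × 2.44 / 6.53) = 0.864 V.
V_GS = 1.2 + 0.864 = 2.06 V.

V_GS = 2.06 V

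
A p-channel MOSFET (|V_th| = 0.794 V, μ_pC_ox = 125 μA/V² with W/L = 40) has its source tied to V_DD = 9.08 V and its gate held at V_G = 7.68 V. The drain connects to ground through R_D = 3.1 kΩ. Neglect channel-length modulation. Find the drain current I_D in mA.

V_SG = V_DD − V_G = 9.08 − 7.68 = 1.4 V, so V_ov = 1.4 − 0.794 = 0.606 V.
k_p = μ_pC_ox · (W/L) = 5 mA/V².
Assume saturation: I_D = ½ k_p V_ov² = 0.5 × 5 × 0.606² = 0.918 mA, giving V_SD = V_DD − I_D R_D = 9.08 − 0.918 × 3.1 = 6.23 V.
V_SD = 6.23 V ≥ V_ov = 0.606 V, confirming saturation.

I_D = 0.918 mA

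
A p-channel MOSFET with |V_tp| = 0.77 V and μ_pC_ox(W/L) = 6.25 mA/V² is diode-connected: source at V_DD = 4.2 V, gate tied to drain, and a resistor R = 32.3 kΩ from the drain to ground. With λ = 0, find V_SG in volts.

With gate tied to drain, V_SG = V_SD ≥ V_SG − |V_tp|, so the device is in saturation.
KCL at the drain: ½ k_p (V_SG − |V_tp|)² = (V_DD − V_SG)/R.
Let x = V_SG − 0.77. Then 101 x² + x − 3.43 = 0, giving x = 0.179 V (positive root), so V_SG = 0.949 V.
I_D = (V_DD − V_SG)/R = (4.2 − 0.949) / 32.3 = 0.101 mA.

V_SG = 0.949 V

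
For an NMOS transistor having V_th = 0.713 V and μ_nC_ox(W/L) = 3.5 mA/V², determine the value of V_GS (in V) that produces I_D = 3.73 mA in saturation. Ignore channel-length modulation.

V_GS = 2.17 V

In saturation I_D = ½ k_n (V_GS − V_th)², so V_GS − V_th = √(2 I_D / k_n) = √(2 × 3.73 / 3.5) = 1.46 V.
V_GS = 0.713 + 1.46 = 2.17 V.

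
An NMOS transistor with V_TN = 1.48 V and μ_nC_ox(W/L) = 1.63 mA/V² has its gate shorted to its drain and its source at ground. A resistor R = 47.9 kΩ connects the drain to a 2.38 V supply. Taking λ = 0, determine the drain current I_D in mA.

I_D = 0.0159 mA

With gate tied to drain, V_GS = V_DS ≥ V_GS − V_TN, so the device is in saturation.
KCL at the drain: ½ k_n (V_GS − V_TN)² = (V_DD − V_GS)/R.
Let x = V_GS − 1.48. Then 39 x² + x − 0.9 = 0, giving x = 0.14 V (positive root), so V_GS = 1.62 V.
I_D = (V_DD − V_GS)/R = (2.38 − 1.62) / 47.9 = 0.0159 mA.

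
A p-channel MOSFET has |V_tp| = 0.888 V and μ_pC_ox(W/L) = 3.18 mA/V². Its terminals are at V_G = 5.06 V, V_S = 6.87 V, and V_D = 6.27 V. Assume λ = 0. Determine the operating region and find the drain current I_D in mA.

Triode; I_D = 1.19 mA

V_SG = V_S − V_G = 6.87 − 5.06 = 1.81 V; V_SD = V_S − V_D = 6.87 − 6.27 = 0.6 V.
V_ov = V_SG − |V_tp| = 1.81 − 0.888 = 0.922 V.
Since V_SD = 0.6 V < V_ov = 0.922 V, the device is in the triode region.
I_D = k_p [V_ov · V_SD − ½ V_SD²] = 3.18 × [0.922 × 0.6 − 0.5 × 0.6²] = 1.19 mA.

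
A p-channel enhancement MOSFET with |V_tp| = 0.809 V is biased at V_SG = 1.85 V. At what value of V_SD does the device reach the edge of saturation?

The boundary between triode and saturation is V_SD = V_SG − |V_tp| = V_ov.
V_ov = 1.85 − 0.809 = 1.04 V.

V_SD,sat = 1.04 V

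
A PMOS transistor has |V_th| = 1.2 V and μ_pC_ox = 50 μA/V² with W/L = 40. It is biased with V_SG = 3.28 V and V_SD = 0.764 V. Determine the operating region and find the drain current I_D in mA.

k_p = μ_pC_ox · (W/L) = 2 mA/V².
V_ov = V_SG − |V_th| = 3.28 − 1.2 = 2.08 V.
Since V_SD = 0.764 V < V_ov = 2.08 V, the device is in the triode region.
I_D = k_p [V_ov · V_SD − ½ V_SD²] = 2 × [2.08 × 0.764 − 0.5 × 0.764²] = 2.59 mA.

Triode; I_D = 2.59 mA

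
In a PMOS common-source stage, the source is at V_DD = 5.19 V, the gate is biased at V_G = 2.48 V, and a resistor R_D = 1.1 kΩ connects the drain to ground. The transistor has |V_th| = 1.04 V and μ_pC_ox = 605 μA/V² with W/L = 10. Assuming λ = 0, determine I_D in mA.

I_D = 4.27 mA

V_SG = V_DD − V_G = 5.19 − 2.48 = 2.71 V, so V_ov = 2.71 − 1.04 = 1.67 V.
k_p = μ_pC_ox · (W/L) = 6.05 mA/V².
Assume saturation: I_D = ½ k_p V_ov² = 0.5 × 6.05 × 1.67² = 8.44 mA, giving V_SD = V_DD − I_D R_D = 5.19 − 8.44 × 1.1 = -4.09 V.
But -4.09 V < V_ov = 1.67 V, so the device is actually in triode.
In triode I_D = k_p[V_ov V_SD − ½ V_SD²] and I_D = (V_DD − V_SD)/R_D. Equating: 3.33 V_SD² − 12.11 V_SD + 5.19 = 0, giving V_SD = 0.496 V (the root below V_ov).
I_D = (5.19 − 0.496) / 1.1 = 4.27 mA.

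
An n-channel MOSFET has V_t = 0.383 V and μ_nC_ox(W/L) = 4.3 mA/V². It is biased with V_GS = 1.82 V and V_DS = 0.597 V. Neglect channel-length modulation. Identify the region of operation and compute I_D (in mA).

V_ov = V_GS − V_t = 1.82 − 0.383 = 1.44 V.
Since V_DS = 0.597 V < V_ov = 1.44 V, the device is in the triode region.
I_D = k_n [V_ov · V_DS − ½ V_DS²] = 4.3 × [1.44 × 0.597 − 0.5 × 0.597²] = 2.92 mA.

Triode; I_D = 2.92 mA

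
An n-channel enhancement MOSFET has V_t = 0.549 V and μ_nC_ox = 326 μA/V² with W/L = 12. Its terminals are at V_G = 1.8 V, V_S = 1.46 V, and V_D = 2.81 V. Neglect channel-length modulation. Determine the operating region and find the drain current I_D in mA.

Cutoff; I_D = 0 mA

V_GS = V_G − V_S = 1.8 − 1.46 = 0.34 V; V_DS = V_D − V_S = 2.81 − 1.46 = 1.35 V.
V_GS = 0.34 V < V_t = 0.549 V, so the transistor is in cutoff.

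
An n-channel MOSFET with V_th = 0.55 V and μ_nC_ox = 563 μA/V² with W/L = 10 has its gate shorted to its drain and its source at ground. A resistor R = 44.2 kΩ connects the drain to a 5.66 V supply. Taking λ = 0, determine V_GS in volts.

With gate tied to drain, V_GS = V_DS ≥ V_GS − V_th, so the device is in saturation.
k_n = μ_nC_ox · (W/L) = 5.63 mA/V².
KCL at the drain: ½ k_n (V_GS − V_th)² = (V_DD − V_GS)/R.
Let x = V_GS − 0.55. Then 124 x² + x − 5.11 = 0, giving x = 0.199 V (positive root), so V_GS = 0.749 V.
I_D = (V_DD − V_GS)/R = (5.66 − 0.749) / 44.2 = 0.111 mA.

V_GS = 0.749 V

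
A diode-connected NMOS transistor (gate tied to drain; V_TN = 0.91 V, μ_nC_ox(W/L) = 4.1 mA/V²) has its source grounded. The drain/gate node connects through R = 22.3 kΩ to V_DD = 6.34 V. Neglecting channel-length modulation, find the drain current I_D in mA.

With gate tied to drain, V_GS = V_DS ≥ V_GS − V_TN, so the device is in saturation.
KCL at the drain: ½ k_n (V_GS − V_TN)² = (V_DD − V_GS)/R.
Let x = V_GS − 0.91. Then 45.7 x² + x − 5.43 = 0, giving x = 0.334 V (positive root), so V_GS = 1.24 V.
I_D = (V_DD − V_GS)/R = (6.34 − 1.24) / 22.3 = 0.229 mA.

I_D = 0.229 mA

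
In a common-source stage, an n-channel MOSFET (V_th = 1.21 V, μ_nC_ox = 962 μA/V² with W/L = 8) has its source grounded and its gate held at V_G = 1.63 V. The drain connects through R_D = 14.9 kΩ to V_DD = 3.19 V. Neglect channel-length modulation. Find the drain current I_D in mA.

I_D = 0.209 mA

V_GS = V_G = 1.63 V, so V_ov = 1.63 − 1.21 = 0.42 V.
k_n = μ_nC_ox · (W/L) = 7.696 mA/V².
Assume saturation: I_D = ½ k_n V_ov² = 0.5 × 7.696 × 0.42² = 0.679 mA, giving V_DS = V_DD − I_D R_D = 3.19 − 0.679 × 14.9 = -6.92 V.
But -6.92 V < V_ov = 0.42 V, so the device is actually in triode.
In triode I_D = k_n[V_ov V_DS − ½ V_DS²] and I_D = (V_DD − V_DS)/R_D. Equating: 57.3 V_DS² − 49.16 V_DS + 3.19 = 0, giving V_DS = 0.0707 V (the root below V_ov).
I_D = (3.19 − 0.0707) / 14.9 = 0.209 mA.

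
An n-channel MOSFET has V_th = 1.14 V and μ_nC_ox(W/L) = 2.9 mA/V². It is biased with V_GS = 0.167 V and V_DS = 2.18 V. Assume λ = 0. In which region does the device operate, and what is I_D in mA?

Cutoff; I_D = 0 mA

V_GS = 0.167 V < V_th = 1.14 V, so the transistor is in cutoff.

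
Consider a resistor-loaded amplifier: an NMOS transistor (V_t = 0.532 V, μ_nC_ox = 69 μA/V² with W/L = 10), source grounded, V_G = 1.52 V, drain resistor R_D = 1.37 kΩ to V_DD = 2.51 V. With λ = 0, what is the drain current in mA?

I_D = 0.337 mA

V_GS = V_G = 1.52 V, so V_ov = 1.52 − 0.532 = 0.988 V.
k_n = μ_nC_ox · (W/L) = 0.69 mA/V².
Assume saturation: I_D = ½ k_n V_ov² = 0.5 × 0.69 × 0.988² = 0.337 mA, giving V_DS = V_DD − I_D R_D = 2.51 − 0.337 × 1.37 = 2.05 V.
V_DS = 2.05 V ≥ V_ov = 0.988 V, confirming saturation.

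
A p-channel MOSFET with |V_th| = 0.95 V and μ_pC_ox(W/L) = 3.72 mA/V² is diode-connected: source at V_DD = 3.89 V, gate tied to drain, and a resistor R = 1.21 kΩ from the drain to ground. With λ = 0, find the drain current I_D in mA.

With gate tied to drain, V_SG = V_SD ≥ V_SG − |V_th|, so the device is in saturation.
KCL at the drain: ½ k_p (V_SG − |V_th|)² = (V_DD − V_SG)/R.
Let x = V_SG − 0.95. Then 2.25 x² + x − 2.94 = 0, giving x = 0.942 V (positive root), so V_SG = 1.89 V.
I_D = (V_DD − V_SG)/R = (3.89 − 1.89) / 1.21 = 1.65 mA.

I_D = 1.65 mA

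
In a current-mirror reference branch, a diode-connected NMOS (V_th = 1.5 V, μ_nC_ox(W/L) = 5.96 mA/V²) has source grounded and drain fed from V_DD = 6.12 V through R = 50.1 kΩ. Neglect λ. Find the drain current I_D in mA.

With gate tied to drain, V_GS = V_DS ≥ V_GS − V_th, so the device is in saturation.
KCL at the drain: ½ k_n (V_GS − V_th)² = (V_DD − V_GS)/R.
Let x = V_GS − 1.5. Then 149 x² + x − 4.62 = 0, giving x = 0.173 V (positive root), so V_GS = 1.67 V.
I_D = (V_DD − V_GS)/R = (6.12 − 1.67) / 50.1 = 0.0888 mA.

I_D = 0.0888 mA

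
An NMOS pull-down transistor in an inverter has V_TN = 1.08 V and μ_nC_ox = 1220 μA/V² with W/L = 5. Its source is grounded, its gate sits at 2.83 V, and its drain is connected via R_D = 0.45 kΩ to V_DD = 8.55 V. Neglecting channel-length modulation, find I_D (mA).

V_GS = V_G = 2.83 V, so V_ov = 2.83 − 1.08 = 1.75 V.
k_n = μ_nC_ox · (W/L) = 6.1 mA/V².
Assume saturation: I_D = ½ k_n V_ov² = 0.5 × 6.1 × 1.75² = 9.34 mA, giving V_DS = V_DD − I_D R_D = 8.55 − 9.34 × 0.45 = 4.35 V.
V_DS = 4.35 V ≥ V_ov = 1.75 V, confirming saturation.

I_D = 9.34 mA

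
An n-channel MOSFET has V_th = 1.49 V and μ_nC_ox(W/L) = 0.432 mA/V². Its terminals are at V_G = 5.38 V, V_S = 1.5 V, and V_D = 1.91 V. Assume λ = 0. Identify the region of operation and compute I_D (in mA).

V_GS = V_G − V_S = 5.38 − 1.5 = 3.88 V; V_DS = V_D − V_S = 1.91 − 1.5 = 0.41 V.
V_ov = V_GS − V_th = 3.88 − 1.49 = 2.39 V.
Since V_DS = 0.41 V < V_ov = 2.39 V, the device is in the triode region.
I_D = k_n [V_ov · V_DS − ½ V_DS²] = 0.432 × [2.39 × 0.41 − 0.5 × 0.41²] = 0.387 mA.

Triode; I_D = 0.387 mA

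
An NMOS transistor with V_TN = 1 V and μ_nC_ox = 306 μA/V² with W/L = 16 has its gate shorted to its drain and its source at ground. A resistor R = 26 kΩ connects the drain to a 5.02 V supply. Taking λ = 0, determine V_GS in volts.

V_GS = 1.24 V

With gate tied to drain, V_GS = V_DS ≥ V_GS − V_TN, so the device is in saturation.
k_n = μ_nC_ox · (W/L) = 4.896 mA/V².
KCL at the drain: ½ k_n (V_GS − V_TN)² = (V_DD − V_GS)/R.
Let x = V_GS − 1. Then 63.6 x² + x − 4.02 = 0, giving x = 0.244 V (positive root), so V_GS = 1.24 V.
I_D = (V_DD − V_GS)/R = (5.02 − 1.24) / 26 = 0.145 mA.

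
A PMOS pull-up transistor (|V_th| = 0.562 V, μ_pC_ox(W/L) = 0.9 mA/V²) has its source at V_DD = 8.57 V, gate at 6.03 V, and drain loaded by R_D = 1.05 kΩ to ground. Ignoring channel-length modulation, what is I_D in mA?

V_SG = V_DD − V_G = 8.57 − 6.03 = 2.54 V, so V_ov = 2.54 − 0.562 = 1.98 V.
Assume saturation: I_D = ½ k_p V_ov² = 0.5 × 0.9 × 1.98² = 1.76 mA, giving V_SD = V_DD − I_D R_D = 8.57 − 1.76 × 1.05 = 6.72 V.
V_SD = 6.72 V ≥ V_ov = 1.98 V, confirming saturation.

I_D = 1.76 mA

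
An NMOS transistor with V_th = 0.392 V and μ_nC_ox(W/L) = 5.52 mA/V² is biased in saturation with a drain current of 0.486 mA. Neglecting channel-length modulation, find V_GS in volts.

V_GS = 0.812 V

In saturation I_D = ½ k_n (V_GS − V_th)², so V_GS − V_th = √(2 I_D / k_n) = √(2 × 0.486 / 5.52) = 0.42 V.
V_GS = 0.392 + 0.42 = 0.812 V.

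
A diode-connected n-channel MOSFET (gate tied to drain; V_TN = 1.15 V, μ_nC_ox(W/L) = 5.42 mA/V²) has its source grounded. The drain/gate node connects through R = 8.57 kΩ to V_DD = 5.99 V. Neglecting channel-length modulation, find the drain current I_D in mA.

With gate tied to drain, V_GS = V_DS ≥ V_GS − V_TN, so the device is in saturation.
KCL at the drain: ½ k_n (V_GS − V_TN)² = (V_DD − V_GS)/R.
Let x = V_GS − 1.15. Then 23.2 x² + x − 4.84 = 0, giving x = 0.435 V (positive root), so V_GS = 1.59 V.
I_D = (V_DD − V_GS)/R = (5.99 − 1.59) / 8.57 = 0.514 mA.

I_D = 0.514 mA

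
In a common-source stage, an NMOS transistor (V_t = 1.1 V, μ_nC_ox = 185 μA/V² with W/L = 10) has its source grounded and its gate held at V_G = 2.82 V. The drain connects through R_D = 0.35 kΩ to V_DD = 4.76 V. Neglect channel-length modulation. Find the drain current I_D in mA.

V_GS = V_G = 2.82 V, so V_ov = 2.82 − 1.1 = 1.72 V.
k_n = μ_nC_ox · (W/L) = 1.85 mA/V².
Assume saturation: I_D = ½ k_n V_ov² = 0.5 × 1.85 × 1.72² = 2.74 mA, giving V_DS = V_DD − I_D R_D = 4.76 − 2.74 × 0.35 = 3.8 V.
V_DS = 3.8 V ≥ V_ov = 1.72 V, confirming saturation.

I_D = 2.74 mA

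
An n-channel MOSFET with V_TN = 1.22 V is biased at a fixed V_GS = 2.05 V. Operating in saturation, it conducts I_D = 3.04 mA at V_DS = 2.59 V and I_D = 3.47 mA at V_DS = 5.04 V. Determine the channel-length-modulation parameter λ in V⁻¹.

λ = 0.0679 V⁻¹

With V_GS fixed, I_D ∝ (1 + λ V_DS) in saturation, so I_D2/I_D1 = (1 + λ V_DS2)/(1 + λ V_DS1).
3.47/3.04 = 1.141 = (1 + 5.04 λ)/(1 + 2.59 λ).
Solving: λ (I_D1 V_DS2 − I_D2 V_DS1) = I_D2 − I_D1, so λ = (3.47 − 3.04) / (3.04 × 5.04 − 3.47 × 2.59) = 0.43 / 6.33 = 0.0679 V⁻¹.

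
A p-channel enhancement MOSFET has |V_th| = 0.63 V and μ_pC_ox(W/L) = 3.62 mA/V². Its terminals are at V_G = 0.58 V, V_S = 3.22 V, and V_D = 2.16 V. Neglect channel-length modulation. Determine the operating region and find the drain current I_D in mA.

V_SG = V_S − V_G = 3.22 − 0.58 = 2.64 V; V_SD = V_S − V_D = 3.22 − 2.16 = 1.06 V.
V_ov = V_SG − |V_th| = 2.64 − 0.63 = 2.01 V.
Since V_SD = 1.06 V < V_ov = 2.01 V, the device is in the triode region.
I_D = k_p [V_ov · V_SD − ½ V_SD²] = 3.62 × [2.01 × 1.06 − 0.5 × 1.06²] = 5.68 mA.

Triode; I_D = 5.68 mA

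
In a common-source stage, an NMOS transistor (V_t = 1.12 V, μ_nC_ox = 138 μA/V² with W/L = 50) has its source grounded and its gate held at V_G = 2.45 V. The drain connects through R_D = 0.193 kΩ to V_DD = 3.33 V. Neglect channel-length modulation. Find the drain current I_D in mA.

V_GS = V_G = 2.45 V, so V_ov = 2.45 − 1.12 = 1.33 V.
k_n = μ_nC_ox · (W/L) = 6.9 mA/V².
Assume saturation: I_D = ½ k_n V_ov² = 0.5 × 6.9 × 1.33² = 6.1 mA, giving V_DS = V_DD − I_D R_D = 3.33 − 6.1 × 0.193 = 2.15 V.
V_DS = 2.15 V ≥ V_ov = 1.33 V, confirming saturation.

I_D = 6.10 mA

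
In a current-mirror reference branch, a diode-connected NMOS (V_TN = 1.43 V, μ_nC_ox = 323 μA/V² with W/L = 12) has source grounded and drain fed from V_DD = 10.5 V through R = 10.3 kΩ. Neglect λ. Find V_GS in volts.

With gate tied to drain, V_GS = V_DS ≥ V_GS − V_TN, so the device is in saturation.
k_n = μ_nC_ox · (W/L) = 3.876 mA/V².
KCL at the drain: ½ k_n (V_GS − V_TN)² = (V_DD − V_GS)/R.
Let x = V_GS − 1.43. Then 20 x² + x − 9.07 = 0, giving x = 0.649 V (positive root), so V_GS = 2.08 V.
I_D = (V_DD − V_GS)/R = (10.5 − 2.08) / 10.3 = 0.818 mA.

V_GS = 2.08 V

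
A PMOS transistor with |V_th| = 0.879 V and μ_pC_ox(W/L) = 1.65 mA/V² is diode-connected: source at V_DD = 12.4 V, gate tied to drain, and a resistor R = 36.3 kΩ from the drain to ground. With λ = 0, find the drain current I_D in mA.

With gate tied to drain, V_SG = V_SD ≥ V_SG − |V_th|, so the device is in saturation.
KCL at the drain: ½ k_p (V_SG − |V_th|)² = (V_DD − V_SG)/R.
Let x = V_SG − 0.879. Then 29.9 x² + x − 11.52 = 0, giving x = 0.604 V (positive root), so V_SG = 1.48 V.
I_D = (V_DD − V_SG)/R = (12.4 − 1.48) / 36.3 = 0.301 mA.

I_D = 0.301 mA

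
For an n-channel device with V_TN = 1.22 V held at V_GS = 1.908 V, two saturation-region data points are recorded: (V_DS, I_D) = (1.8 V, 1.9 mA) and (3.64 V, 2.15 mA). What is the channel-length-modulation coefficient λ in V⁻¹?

With V_GS fixed, I_D ∝ (1 + λ V_DS) in saturation, so I_D2/I_D1 = (1 + λ V_DS2)/(1 + λ V_DS1).
2.15/1.9 = 1.132 = (1 + 3.64 λ)/(1 + 1.8 λ).
Solving: λ (I_D1 V_DS2 − I_D2 V_DS1) = I_D2 − I_D1, so λ = (2.15 − 1.9) / (1.9 × 3.64 − 2.15 × 1.8) = 0.25 / 3.05 = 0.0821 V⁻¹.

λ = 0.0821 V⁻¹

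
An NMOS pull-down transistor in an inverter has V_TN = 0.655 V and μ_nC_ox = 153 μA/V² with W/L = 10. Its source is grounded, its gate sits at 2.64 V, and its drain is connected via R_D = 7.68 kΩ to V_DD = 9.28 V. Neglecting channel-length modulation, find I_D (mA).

I_D = 1.15 mA

V_GS = V_G = 2.64 V, so V_ov = 2.64 − 0.655 = 1.99 V.
k_n = μ_nC_ox · (W/L) = 1.53 mA/V².
Assume saturation: I_D = ½ k_n V_ov² = 0.5 × 1.53 × 1.99² = 3.01 mA, giving V_DS = V_DD − I_D R_D = 9.28 − 3.01 × 7.68 = -13.9 V.
But -13.9 V < V_ov = 1.99 V, so the device is actually in triode.
In triode I_D = k_n[V_ov V_DS − ½ V_DS²] and I_D = (V_DD − V_DS)/R_D. Equating: 5.88 V_DS² − 24.32 V_DS + 9.28 = 0, giving V_DS = 0.425 V (the root below V_ov).
I_D = (9.28 − 0.425) / 7.68 = 1.15 mA.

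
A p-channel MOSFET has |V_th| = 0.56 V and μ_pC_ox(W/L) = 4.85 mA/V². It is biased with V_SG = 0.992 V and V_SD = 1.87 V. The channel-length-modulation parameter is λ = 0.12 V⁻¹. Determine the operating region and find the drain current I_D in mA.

V_ov = V_SG − |V_th| = 0.992 − 0.56 = 0.432 V.
Since V_SD = 1.87 V ≥ V_ov = 0.432 V, the device is in saturation.
I_D = ½ k_p V_ov² (1 + λ V_SD) = 0.5 × 4.85 × 0.432² × (1 + 0.12 × 1.87) = 0.554 mA.

Saturation; I_D = 0.554 mA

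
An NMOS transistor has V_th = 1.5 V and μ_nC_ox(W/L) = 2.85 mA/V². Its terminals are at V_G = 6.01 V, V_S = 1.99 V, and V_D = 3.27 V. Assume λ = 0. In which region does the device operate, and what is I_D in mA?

V_GS = V_G − V_S = 6.01 − 1.99 = 4.02 V; V_DS = V_D − V_S = 3.27 − 1.99 = 1.28 V.
V_ov = V_GS − V_th = 4.02 − 1.5 = 2.52 V.
Since V_DS = 1.28 V < V_ov = 2.52 V, the device is in the triode region.
I_D = k_n [V_ov · V_DS − ½ V_DS²] = 2.85 × [2.52 × 1.28 − 0.5 × 1.28²] = 6.86 mA.

Triode; I_D = 6.86 mA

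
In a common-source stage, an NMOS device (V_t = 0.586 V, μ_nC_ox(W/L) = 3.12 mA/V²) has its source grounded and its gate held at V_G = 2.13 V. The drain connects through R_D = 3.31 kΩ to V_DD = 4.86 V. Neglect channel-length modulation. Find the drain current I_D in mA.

I_D = 1.37 mA

V_GS = V_G = 2.13 V, so V_ov = 2.13 − 0.586 = 1.54 V.
Assume saturation: I_D = ½ k_n V_ov² = 0.5 × 3.12 × 1.54² = 3.72 mA, giving V_DS = V_DD − I_D R_D = 4.86 − 3.72 × 3.31 = -7.45 V.
But -7.45 V < V_ov = 1.54 V, so the device is actually in triode.
In triode I_D = k_n[V_ov V_DS − ½ V_DS²] and I_D = (V_DD − V_DS)/R_D. Equating: 5.16 V_DS² − 16.95 V_DS + 4.86 = 0, giving V_DS = 0.318 V (the root below V_ov).
I_D = (4.86 − 0.318) / 3.31 = 1.37 mA.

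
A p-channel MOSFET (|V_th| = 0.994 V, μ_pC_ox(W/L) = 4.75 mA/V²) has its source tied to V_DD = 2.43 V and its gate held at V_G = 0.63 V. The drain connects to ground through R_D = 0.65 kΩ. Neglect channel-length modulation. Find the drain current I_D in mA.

I_D = 1.54 mA

V_SG = V_DD − V_G = 2.43 − 0.63 = 1.8 V, so V_ov = 1.8 − 0.994 = 0.806 V.
Assume saturation: I_D = ½ k_p V_ov² = 0.5 × 4.75 × 0.806² = 1.54 mA, giving V_SD = V_DD − I_D R_D = 2.43 − 1.54 × 0.65 = 1.43 V.
V_SD = 1.43 V ≥ V_ov = 0.806 V, confirming saturation.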